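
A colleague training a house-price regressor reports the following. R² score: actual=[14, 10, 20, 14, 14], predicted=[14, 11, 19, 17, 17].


ȳ = 14.4
SS_res = Σ(y-ŷ)² = 20
SS_tot = Σ(y-ȳ)² = 51.2
R² = 1 - SS_res/SS_tot = 1 - 0.3906 = 0.6094

0.6094


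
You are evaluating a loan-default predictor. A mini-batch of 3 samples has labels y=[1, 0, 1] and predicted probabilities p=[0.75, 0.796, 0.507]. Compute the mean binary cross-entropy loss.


L[0] = -ln(0.75) = 0.2877
L[1] = -ln(1-0.796) = -ln(0.204) = 1.5896
L[2] = -ln(0.507) = 0.6792
mean = (0.2877 + 1.5896 + 0.6792)/3 = 0.8522

0.8522


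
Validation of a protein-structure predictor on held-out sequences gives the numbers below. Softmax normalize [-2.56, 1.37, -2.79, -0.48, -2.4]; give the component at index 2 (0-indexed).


Exponentials: e^-2.56=0.0773, e^1.37=3.9354, e^-2.79=0.0614, e^-0.48=0.6188, e^-2.4=0.0907
Sum = 4.7836
Softmax = [0.0162, 0.8227, 0.0128, 0.1294, 0.019]
p[2] = 0.0614/4.7836 = 0.0128

0.0128


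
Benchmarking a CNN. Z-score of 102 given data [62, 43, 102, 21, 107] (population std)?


μ = 67, σ = 33.2926
z = (102 - 67)/33.2926 = 1.0513

1.0513


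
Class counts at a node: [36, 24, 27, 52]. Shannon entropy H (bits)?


Probabilities: [36/139, 24/139, 27/139, 52/139] ≈ [0.259, 0.1727, 0.1942, 0.3741]
H = -((36/139)·log₂(36/139) + (24/139)·log₂(24/139) + (27/139)·log₂(27/139) + (52/139)·log₂(52/139))
  = 1.9322 bits

1.9322 bits


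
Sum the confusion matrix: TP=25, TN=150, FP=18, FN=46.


Total = TP + TN + FP + FN
= 25 + 150 + 18 + 46
= 239
(Predicted positive: 43, predicted negative: 196)

239


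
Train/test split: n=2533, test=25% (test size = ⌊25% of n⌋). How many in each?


Test = ⌊2533·25/100⌋ = 633
Train = 2533 - 633 = 1900

Train: 1900, Test: 633


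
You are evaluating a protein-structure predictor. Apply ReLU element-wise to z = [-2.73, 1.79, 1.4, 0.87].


ReLU(-2.73) = max(0, -2.73) = 0.0
ReLU(1.79) = max(0, 1.79) = 1.79
ReLU(1.4) = max(0, 1.4) = 1.4
ReLU(0.87) = max(0, 0.87) = 0.87
result = [0.0, 1.79, 1.4, 0.87]

[0.0, 1.79, 1.4, 0.87]


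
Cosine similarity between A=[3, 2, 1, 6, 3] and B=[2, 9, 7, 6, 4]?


A·B = 3·2 + 2·9 + 1·7 + 6·6 + 3·4 = 79
‖A‖ = √59 = 7.6811, ‖B‖ = √186 = 13.6382
cos = 79/(√59·√186) = 79/√10974 = 0.7541

0.7541


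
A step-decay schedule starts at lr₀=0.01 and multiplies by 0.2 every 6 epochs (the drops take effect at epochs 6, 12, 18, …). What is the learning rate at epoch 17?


n_drops = ⌊17/6⌋ = 2
lr = 0.01·0.2^2 = 0.01·0.04 = 0.0004

0.0004


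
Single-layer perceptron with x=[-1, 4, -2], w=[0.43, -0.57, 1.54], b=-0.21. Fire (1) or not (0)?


z = (-1)·(0.43) + (4)·(-0.57) + (-2)·(1.54) - 0.21
  = -6.0
step(z) = 0 (z<0)

0


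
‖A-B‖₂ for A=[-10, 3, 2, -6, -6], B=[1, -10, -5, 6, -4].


d = √((-10-1)² + (3+ 10)² + (2+ 5)² + (-6-6)² + (-6+ 4)²)
  = √(121 + 169 + 49 + 144 + 4)
  = √487 = 22.0681

22.0681


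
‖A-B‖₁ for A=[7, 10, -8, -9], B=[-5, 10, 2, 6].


d = |7+ 5| + |10-10| + |-8-2| + |-9-6|
  = 12 + 0 + 10 + 15
  = 37

37


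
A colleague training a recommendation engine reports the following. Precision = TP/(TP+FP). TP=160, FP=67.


Precision = TP/(TP+FP)
= 160/(160+67)
= 160/227 = 70.48%

70.48%


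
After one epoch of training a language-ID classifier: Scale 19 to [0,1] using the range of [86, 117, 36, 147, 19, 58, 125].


min=19, max=147
(19-19)/(147-19) = 0/128 = 0.0

0.0


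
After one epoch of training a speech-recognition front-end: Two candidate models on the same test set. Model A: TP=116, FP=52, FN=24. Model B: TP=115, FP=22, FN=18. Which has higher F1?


Model A: P=116/168=0.6905, R=116/140=0.8286, F1=2PR/(P+R)=2TP/(2TP+FP+FN)=232/308=0.7532
Model B: P=115/137=0.8394, R=115/133=0.8647, F1=2PR/(P+R)=2TP/(2TP+FP+FN)=230/270=0.8519
0.7532 < 0.8519 → Model B

Model B


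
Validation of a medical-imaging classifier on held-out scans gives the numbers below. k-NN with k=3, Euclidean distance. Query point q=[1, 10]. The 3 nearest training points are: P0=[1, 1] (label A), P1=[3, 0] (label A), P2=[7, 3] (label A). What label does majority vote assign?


d(q,P0) = 9.0  (label A)
d(q,P1) = 10.198  (label A)
d(q,P2) = 9.2195  (label A)
Votes: A=3, B=0
Majority → A

A


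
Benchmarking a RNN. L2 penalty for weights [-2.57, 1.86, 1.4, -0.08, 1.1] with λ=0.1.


‖w‖₂² = (-2.57)² + (1.86)² + (1.4)² + (-0.08)² + (1.1)²
     = 6.6049 + 3.4596 + 1.96 + 0.0064 + 1.21
     = 13.2409
λ·‖w‖₂² = 0.1·13.2409 = 1.32409

1.32409


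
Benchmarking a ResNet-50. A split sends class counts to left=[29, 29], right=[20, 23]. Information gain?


Parent = [49, 52], H_parent = 0.9994
H_left = 1 (n=58), H_right = 0.9965 (n=43)
H_children = (58/101)·1 + (43/101)·0.9965 = 0.9985
IG = 0.9994 - 0.9985 = 0.0009

0.0009


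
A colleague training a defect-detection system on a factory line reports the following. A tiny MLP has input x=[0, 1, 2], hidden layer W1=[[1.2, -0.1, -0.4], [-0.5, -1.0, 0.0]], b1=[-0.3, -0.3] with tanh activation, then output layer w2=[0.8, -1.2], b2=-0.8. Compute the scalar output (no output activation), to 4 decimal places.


z1[0] = (1.2)·(0) + (-0.1)·(1) + (-0.4)·(2) - 0.3 = -1.2
z1[1] = (-0.5)·(0) + (-1.0)·(1) + (0.0)·(2) - 0.3 = -1.3
h = tanh(z1) = [-0.8337, -0.8617]
output = (0.8)·(-0.8337) + (-1.2)·(-0.8617) - 0.8 = -0.4329

-0.4329


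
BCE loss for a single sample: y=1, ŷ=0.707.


BCE = -[y·ln(p) + (1-y)·ln(1-p)]
= -1·ln(0.707) - 0
= -ln(0.707) = 0.3467

0.3467


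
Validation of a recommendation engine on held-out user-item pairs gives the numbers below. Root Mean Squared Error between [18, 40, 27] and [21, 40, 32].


MSE = 34/3 = 11.3333
RMSE = √(34/3) = 3.3665

3.3665


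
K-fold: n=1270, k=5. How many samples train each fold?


Fold size = 1270/5 = 254
Training per fold = 1270 - 254 = 1016

1016


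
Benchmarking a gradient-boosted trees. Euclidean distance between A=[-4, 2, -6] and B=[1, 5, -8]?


d = √((-4-1)² + (2-5)² + (-6+ 8)²)
  = √(25 + 9 + 4)
  = √38 = 6.1644

6.1644


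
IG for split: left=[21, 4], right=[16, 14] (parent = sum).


Parent = [37, 18], H_parent = 0.9121
H_left = 0.6343 (n=25), H_right = 0.9968 (n=30)
H_children = (25/55)·0.6343 + (30/55)·0.9968 = 0.832
IG = 0.9121 - 0.832 = 0.0801

0.0801


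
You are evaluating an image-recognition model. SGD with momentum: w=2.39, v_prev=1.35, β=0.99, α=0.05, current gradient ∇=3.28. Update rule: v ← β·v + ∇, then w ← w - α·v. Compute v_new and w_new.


v_new = 0.99·1.35 + 3.28 = 1.3365 + 3.28 = 4.6165
w_new = 2.39 - 0.05·4.6165 = 2.39 - 0.230825 = 2.159175

v_new=4.6165, w_new=2.159175


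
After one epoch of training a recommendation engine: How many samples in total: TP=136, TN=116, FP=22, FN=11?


Total = TP + TN + FP + FN
= 136 + 116 + 22 + 11
= 285
(Predicted positive: 158, predicted negative: 127)

285


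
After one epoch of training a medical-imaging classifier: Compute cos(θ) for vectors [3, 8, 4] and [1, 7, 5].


A·B = 3·1 + 8·7 + 4·5 = 79
‖A‖ = √89 = 9.434, ‖B‖ = √75 = 8.6603
cos = 79/(√89·√75) = 79/√6675 = 0.9669

0.9669


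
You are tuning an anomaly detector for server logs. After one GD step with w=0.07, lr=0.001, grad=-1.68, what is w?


w_new = w - α·∇
= 0.07 - 0.001·-1.68
= 0.07 + 0.00168
= 0.07168

0.07168


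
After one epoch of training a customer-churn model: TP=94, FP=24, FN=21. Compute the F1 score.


Precision = 94/118 = 0.7966
Recall = 94/115 = 0.8174
F1 = 2·P·R/(P+R) = 2·TP/(2·TP+FP+FN) = 188/(188+24+21) = 188/233 = 0.8069

0.8069


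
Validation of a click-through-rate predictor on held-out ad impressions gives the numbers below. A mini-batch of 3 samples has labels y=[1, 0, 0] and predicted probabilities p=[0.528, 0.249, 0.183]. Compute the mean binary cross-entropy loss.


L[0] = -ln(0.528) = 0.6387
L[1] = -ln(1-0.249) = -ln(0.751) = 0.2863
L[2] = -ln(1-0.183) = -ln(0.817) = 0.2021
mean = (0.6387 + 0.2863 + 0.2021)/3 = 0.3757

0.3757


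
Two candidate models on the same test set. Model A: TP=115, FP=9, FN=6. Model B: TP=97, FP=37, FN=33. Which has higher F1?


Model A: P=115/124=0.9274, R=115/121=0.9504, F1=2PR/(P+R)=2TP/(2TP+FP+FN)=230/245=0.9388
Model B: P=97/134=0.7239, R=97/130=0.7462, F1=2PR/(P+R)=2TP/(2TP+FP+FN)=194/264=0.7348
0.9388 > 0.7348 → Model A

Model A


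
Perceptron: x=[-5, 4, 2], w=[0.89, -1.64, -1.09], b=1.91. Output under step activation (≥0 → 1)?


z = (-5)·(0.89) + (4)·(-1.64) + (2)·(-1.09) + 1.91
  = -11.28
step(z) = 0 (z<0)

0


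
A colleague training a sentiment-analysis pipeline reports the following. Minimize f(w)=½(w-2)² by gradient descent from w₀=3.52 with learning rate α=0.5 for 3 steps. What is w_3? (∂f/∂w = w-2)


step 1: grad = 3.52-2 = 1.52; w = 3.52 - 0.5·(1.52) = 2.76
step 2: grad = 2.76-2 = 0.76; w = 2.76 - 0.5·(0.76) = 2.38
step 3: grad = 2.38-2 = 0.38; w = 2.38 - 0.5·(0.38) = 2.19

2.19


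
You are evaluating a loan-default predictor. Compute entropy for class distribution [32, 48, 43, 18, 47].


Probabilities: [32/188, 48/188, 43/188, 18/188, 47/188] ≈ [0.1702, 0.2553, 0.2287, 0.0957, 0.25]
H = -((32/188)·log₂(32/188) + (48/188)·log₂(48/188) + (43/188)·log₂(43/188) + (18/188)·log₂(18/188) + (47/188)·log₂(47/188))
  = 2.2486 bits

2.2486 bits


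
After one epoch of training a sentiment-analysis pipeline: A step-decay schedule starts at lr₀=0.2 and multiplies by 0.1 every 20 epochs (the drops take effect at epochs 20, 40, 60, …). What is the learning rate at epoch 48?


n_drops = ⌊48/20⌋ = 2
lr = 0.2·0.1^2 = 0.2·0.01 = 0.002

0.002


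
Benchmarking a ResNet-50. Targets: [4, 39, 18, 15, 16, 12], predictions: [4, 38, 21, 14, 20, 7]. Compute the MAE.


Absolute errors: |4-4|=0, |39-38|=1, |18-21|=3, |15-14|=1, |16-20|=4, |12-7|=5
Sum = 14
MAE = 14/6 = 7/3

7/3


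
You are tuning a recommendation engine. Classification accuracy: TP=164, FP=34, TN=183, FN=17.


Accuracy = (TP+TN)/(TP+TN+FP+FN)
= (164+183)/(398)
= 347/398 = 87.19%

87.19%


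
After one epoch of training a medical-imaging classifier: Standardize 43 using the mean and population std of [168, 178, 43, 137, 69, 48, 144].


μ = 112.4286, σ = 53.2457
z = (43 - 112.4286)/53.2457 = -1.3039

-1.3039


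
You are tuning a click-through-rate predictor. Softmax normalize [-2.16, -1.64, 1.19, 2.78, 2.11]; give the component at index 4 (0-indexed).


Exponentials: e^-2.16=0.1153, e^-1.64=0.194, e^1.19=3.2871, e^2.78=16.119, e^2.11=8.2482
Sum = 27.9636
Softmax = [0.0041, 0.0069, 0.1175, 0.5764, 0.295]
p[4] = 8.2482/27.9636 = 0.295

0.295


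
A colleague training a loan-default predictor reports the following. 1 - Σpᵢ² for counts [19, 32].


Probabilities: [19/51, 32/51] ≈ [0.3725, 0.6275]
Σpᵢ² = (361 + 1024)/51² = 1385/2601
Gini = 1 - Σpᵢ² = 1 - 1385/2601 = 0.4675

0.4675


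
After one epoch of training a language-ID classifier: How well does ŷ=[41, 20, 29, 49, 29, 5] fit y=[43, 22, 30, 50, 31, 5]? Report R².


ȳ = 30.1667
SS_res = Σ(y-ŷ)² = 14
SS_tot = Σ(y-ȳ)² = 1258.83
R² = 1 - SS_res/SS_tot = 1 - 0.0111 = 0.9889

0.9889


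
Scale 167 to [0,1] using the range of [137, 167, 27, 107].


min=27, max=167
(167-27)/(167-27) = 140/140 = 1.0

1.0


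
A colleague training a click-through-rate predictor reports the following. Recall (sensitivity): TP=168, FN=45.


Recall = TP/(TP+FN)
= 168/(168+45)
= 168/213 = 78.87%

78.87%


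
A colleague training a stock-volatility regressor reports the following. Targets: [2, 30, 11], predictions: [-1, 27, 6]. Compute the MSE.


Squared errors: (2+ 1)²=9, (30-27)²=9, (11-6)²=25
Sum = 43
MSE = 43/3 = 43/3

43/3


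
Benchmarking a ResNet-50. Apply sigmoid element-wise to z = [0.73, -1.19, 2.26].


σ(0.73) = 1/(1+e^-0.73) = 0.6748
σ(-1.19) = 1/(1+e^1.19) = 0.2333
σ(2.26) = 1/(1+e^-2.26) = 0.9055
result = [0.6748, 0.2333, 0.9055]

[0.6748, 0.2333, 0.9055]


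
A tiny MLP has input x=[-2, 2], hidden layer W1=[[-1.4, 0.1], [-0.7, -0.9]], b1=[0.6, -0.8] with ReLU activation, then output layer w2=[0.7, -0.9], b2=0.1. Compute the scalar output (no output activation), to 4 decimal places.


z1[0] = (-1.4)·(-2) + (0.1)·(2) + 0.6 = 3.6
z1[1] = (-0.7)·(-2) + (-0.9)·(2) - 0.8 = -1.2
h = ReLU(z1) = [3.6, 0.0]
output = (0.7)·(3.6) + (-0.9)·(0.0) + 0.1 = 2.62

2.62


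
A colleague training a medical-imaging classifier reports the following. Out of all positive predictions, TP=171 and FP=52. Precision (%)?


Precision = TP/(TP+FP)
= 171/(171+52)
= 171/223 = 76.68%

76.68%


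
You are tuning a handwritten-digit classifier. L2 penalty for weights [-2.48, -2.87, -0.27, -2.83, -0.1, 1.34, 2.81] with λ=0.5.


‖w‖₂² = (-2.48)² + (-2.87)² + (-0.27)² + (-2.83)² + (-0.1)² + (1.34)² + (2.81)²
     = 6.1504 + 8.2369 + 0.0729 + 8.0089 + 0.01 + 1.7956 + 7.8961
     = 32.1708
λ·‖w‖₂² = 0.5·32.1708 = 16.0854

16.0854


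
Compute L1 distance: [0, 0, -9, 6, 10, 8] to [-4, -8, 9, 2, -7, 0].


d = |0+ 4| + |0+ 8| + |-9-9| + |6-2| + |10+ 7| + |8-0|
  = 4 + 8 + 18 + 4 + 17 + 8
  = 59

59


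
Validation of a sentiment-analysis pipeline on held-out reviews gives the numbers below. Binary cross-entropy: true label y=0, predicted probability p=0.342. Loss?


BCE = -[y·ln(p) + (1-y)·ln(1-p)]
= -0 - 1·ln(1-0.342)
= -ln(0.658) = 0.4186

0.4186


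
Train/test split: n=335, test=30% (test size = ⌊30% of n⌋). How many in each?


Test = ⌊335·30/100⌋ = 100
Train = 335 - 100 = 235

Train: 235, Test: 100


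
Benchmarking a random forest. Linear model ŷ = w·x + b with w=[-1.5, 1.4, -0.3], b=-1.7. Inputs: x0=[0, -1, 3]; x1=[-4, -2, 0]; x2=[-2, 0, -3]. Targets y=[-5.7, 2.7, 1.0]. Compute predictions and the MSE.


ŷ0 = (-1.5)·(0) + (1.4)·(-1) + (-0.3)·(3) - 1.7 = -4.0
ŷ1 = (-1.5)·(-4) + (1.4)·(-2) + (-0.3)·(0) - 1.7 = 1.5
ŷ2 = (-1.5)·(-2) + (1.4)·(0) + (-0.3)·(-3) - 1.7 = 2.2
errors² = [2.89, 1.44, 1.44]
MSE = 5.7700/3 = 1.9233

1.9233


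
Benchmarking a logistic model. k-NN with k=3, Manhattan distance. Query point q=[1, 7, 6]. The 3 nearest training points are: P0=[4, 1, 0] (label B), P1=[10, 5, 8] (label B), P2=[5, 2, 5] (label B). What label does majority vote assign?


d(q,P0) = 15  (label B)
d(q,P1) = 13  (label B)
d(q,P2) = 10  (label B)
Votes: A=0, B=3
Majority → B

B


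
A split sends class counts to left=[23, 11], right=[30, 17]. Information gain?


Parent = [53, 28], H_parent = 0.9301
H_left = 0.9082 (n=34), H_right = 0.9441 (n=47)
H_children = (34/81)·0.9082 + (47/81)·0.9441 = 0.929
IG = 0.9301 - 0.929 = 0.0011

0.0011


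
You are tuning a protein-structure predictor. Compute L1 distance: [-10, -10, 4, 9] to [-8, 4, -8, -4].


d = |-10+ 8| + |-10-4| + |4+ 8| + |9+ 4|
  = 2 + 14 + 12 + 13
  = 41

41


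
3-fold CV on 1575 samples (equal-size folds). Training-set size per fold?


Fold size = 1575/3 = 525
Training per fold = 1575 - 525 = 1050

1050


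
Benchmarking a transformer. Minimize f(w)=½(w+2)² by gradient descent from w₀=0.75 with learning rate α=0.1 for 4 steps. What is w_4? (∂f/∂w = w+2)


step 1: grad = 0.75+2 = 2.75; w = 0.75 - 0.1·(2.75) = 0.475
step 2: grad = 0.475+2 = 2.475; w = 0.475 - 0.1·(2.475) = 0.2275
step 3: grad = 0.2275+2 = 2.2275; w = 0.2275 - 0.1·(2.2275) = 0.00475
step 4: grad = 0.00475+2 = 2.00475; w = 0.00475 - 0.1·(2.00475) = -0.195725

-0.195725


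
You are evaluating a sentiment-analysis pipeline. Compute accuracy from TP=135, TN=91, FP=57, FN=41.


Accuracy = (TP+TN)/(TP+TN+FP+FN)
= (135+91)/(324)
= 226/324 = 69.75%

69.75%


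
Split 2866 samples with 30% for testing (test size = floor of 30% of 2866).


Test = ⌊2866·30/100⌋ = 859
Train = 2866 - 859 = 2007

Train: 2007, Test: 859


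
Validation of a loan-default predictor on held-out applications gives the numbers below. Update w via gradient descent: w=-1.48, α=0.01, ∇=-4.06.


w_new = w - α·∇
= -1.48 - 0.01·-4.06
= -1.48 + 0.0406
= -1.4394

-1.4394


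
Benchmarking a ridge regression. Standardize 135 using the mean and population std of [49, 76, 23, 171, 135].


μ = 90.8, σ = 54.6787
z = (135 - 90.8)/54.6787 = 0.8084

0.8084


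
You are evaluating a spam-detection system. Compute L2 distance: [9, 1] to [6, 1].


d = √((9-6)² + (1-1)²)
  = √(9 + 0)
  = √9 = 3.0

3.0


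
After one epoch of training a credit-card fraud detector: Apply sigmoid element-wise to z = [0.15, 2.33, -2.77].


σ(0.15) = 1/(1+e^-0.15) = 0.5374
σ(2.33) = 1/(1+e^-2.33) = 0.9113
σ(-2.77) = 1/(1+e^2.77) = 0.059
result = [0.5374, 0.9113, 0.059]

[0.5374, 0.9113, 0.059]


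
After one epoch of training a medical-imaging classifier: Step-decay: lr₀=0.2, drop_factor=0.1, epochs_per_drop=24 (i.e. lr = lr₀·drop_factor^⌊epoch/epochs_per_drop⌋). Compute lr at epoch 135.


n_drops = ⌊135/24⌋ = 5
lr = 0.2·0.1^5 = 0.2·0.00001 = 0.000002

0.000002


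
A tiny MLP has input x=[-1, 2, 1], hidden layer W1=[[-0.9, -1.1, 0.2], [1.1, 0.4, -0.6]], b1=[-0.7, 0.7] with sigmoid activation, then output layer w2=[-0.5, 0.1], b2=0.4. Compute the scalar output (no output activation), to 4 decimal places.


z1[0] = (-0.9)·(-1) + (-1.1)·(2) + (0.2)·(1) - 0.7 = -1.8
z1[1] = (1.1)·(-1) + (0.4)·(2) + (-0.6)·(1) + 0.7 = -0.2
h = sigmoid(z1) = [0.1419, 0.4502]
output = (-0.5)·(0.1419) + (0.1)·(0.4502) + 0.4 = 0.3741

0.3741


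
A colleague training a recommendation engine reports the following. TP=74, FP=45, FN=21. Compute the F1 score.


Precision = 74/119 = 0.6218
Recall = 74/95 = 0.7789
F1 = 2·P·R/(P+R) = 2·TP/(2·TP+FP+FN) = 148/(148+45+21) = 148/214 = 0.6916

0.6916


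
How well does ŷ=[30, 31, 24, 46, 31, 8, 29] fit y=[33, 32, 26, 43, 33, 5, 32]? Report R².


ȳ = 29.1429
SS_res = Σ(y-ŷ)² = 45
SS_tot = Σ(y-ȳ)² = 830.86
R² = 1 - SS_res/SS_tot = 1 - 0.0542 = 0.9458

0.9458


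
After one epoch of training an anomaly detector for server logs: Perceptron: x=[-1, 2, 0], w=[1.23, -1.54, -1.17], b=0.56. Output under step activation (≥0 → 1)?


z = (-1)·(1.23) + (2)·(-1.54) + (0)·(-1.17) + 0.56
  = -3.75
step(z) = 0 (z<0)

0


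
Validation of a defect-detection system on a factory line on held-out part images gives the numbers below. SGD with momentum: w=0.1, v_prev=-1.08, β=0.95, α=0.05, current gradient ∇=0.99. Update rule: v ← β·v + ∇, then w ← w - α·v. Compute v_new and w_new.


v_new = 0.95·-1.08 + 0.99 = -1.026 + 0.99 = -0.036
w_new = 0.1 - 0.05·-0.036 = 0.1 + 0.0018 = 0.1018

v_new=-0.036, w_new=0.1018


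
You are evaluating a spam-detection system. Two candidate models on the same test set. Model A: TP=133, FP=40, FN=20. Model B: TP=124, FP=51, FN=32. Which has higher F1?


Model A: P=133/173=0.7688, R=133/153=0.8693, F1=2PR/(P+R)=2TP/(2TP+FP+FN)=266/326=0.816
Model B: P=124/175=0.7086, R=124/156=0.7949, F1=2PR/(P+R)=2TP/(2TP+FP+FN)=248/331=0.7492
0.816 > 0.7492 → Model A

Model A


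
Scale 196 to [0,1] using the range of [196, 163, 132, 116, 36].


min=36, max=196
(196-36)/(196-36) = 160/160 = 1.0

1.0


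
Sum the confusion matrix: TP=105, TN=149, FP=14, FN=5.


Total = TP + TN + FP + FN
= 105 + 149 + 14 + 5
= 273
(Predicted positive: 119, predicted negative: 154)

273


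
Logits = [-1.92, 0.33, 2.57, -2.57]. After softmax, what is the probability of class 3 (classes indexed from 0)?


Exponentials: e^-1.92=0.1466, e^0.33=1.391, e^2.57=13.0658, e^-2.57=0.0765
Sum = 14.6799
Softmax = [0.01, 0.0948, 0.89, 0.0052]
p[3] = 0.0765/14.6799 = 0.0052

0.0052


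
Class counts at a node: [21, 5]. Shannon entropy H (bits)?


Probabilities: [21/26, 5/26] ≈ [0.8077, 0.1923]
H = -((21/26)·log₂(21/26) + (5/26)·log₂(5/26))
  = 0.7063 bits

0.7063 bits


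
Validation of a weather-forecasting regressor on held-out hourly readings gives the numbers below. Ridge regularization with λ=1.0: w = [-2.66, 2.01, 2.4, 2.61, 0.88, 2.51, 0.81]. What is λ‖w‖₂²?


‖w‖₂² = (-2.66)² + (2.01)² + (2.4)² + (2.61)² + (0.88)² + (2.51)² + (0.81)²
     = 7.0756 + 4.0401 + 5.76 + 6.8121 + 0.7744 + 6.3001 + 0.6561
     = 31.4184
λ·‖w‖₂² = 1.0·31.4184 = 31.4184

31.4184


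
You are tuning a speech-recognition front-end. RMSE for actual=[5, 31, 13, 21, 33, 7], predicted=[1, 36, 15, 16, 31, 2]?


MSE = 99/6 = 16.5
RMSE = √(99/6) = 4.062

4.062


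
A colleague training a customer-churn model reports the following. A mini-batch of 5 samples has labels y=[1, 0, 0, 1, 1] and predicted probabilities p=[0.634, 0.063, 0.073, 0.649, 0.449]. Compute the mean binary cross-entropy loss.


L[0] = -ln(0.634) = 0.4557
L[1] = -ln(1-0.063) = -ln(0.937) = 0.0651
L[2] = -ln(1-0.073) = -ln(0.927) = 0.0758
L[3] = -ln(0.649) = 0.4323
L[4] = -ln(0.449) = 0.8007
mean = (0.4557 + 0.0651 + 0.0758 + 0.4323 + 0.8007)/5 = 0.3659

0.3659


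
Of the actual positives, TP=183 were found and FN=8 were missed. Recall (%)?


Recall = TP/(TP+FN)
= 183/(183+8)
= 183/191 = 95.81%

95.81%


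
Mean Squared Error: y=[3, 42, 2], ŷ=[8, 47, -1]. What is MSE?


Squared errors: (3-8)²=25, (42-47)²=25, (2+ 1)²=9
Sum = 59
MSE = 59/3 = 59/3

59/3


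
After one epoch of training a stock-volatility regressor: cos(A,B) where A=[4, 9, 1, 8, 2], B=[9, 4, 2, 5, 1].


A·B = 4·9 + 9·4 + 1·2 + 8·5 + 2·1 = 116
‖A‖ = √166 = 12.8841, ‖B‖ = √127 = 11.2694
cos = 116/(√166·√127) = 116/√21082 = 0.7989

0.7989


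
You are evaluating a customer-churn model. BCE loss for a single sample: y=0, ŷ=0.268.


BCE = -[y·ln(p) + (1-y)·ln(1-p)]
= -0 - 1·ln(1-0.268)
= -ln(0.732) = 0.312

0.312


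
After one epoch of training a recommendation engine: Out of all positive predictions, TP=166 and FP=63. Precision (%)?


Precision = TP/(TP+FP)
= 166/(166+63)
= 166/229 = 72.49%

72.49%


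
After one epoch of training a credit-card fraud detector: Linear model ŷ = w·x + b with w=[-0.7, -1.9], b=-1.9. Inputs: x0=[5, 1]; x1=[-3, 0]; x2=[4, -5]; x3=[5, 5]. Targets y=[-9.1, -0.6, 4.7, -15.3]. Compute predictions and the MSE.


ŷ0 = (-0.7)·(5) + (-1.9)·(1) - 1.9 = -7.3
ŷ1 = (-0.7)·(-3) + (-1.9)·(0) - 1.9 = 0.2
ŷ2 = (-0.7)·(4) + (-1.9)·(-5) - 1.9 = 4.8
ŷ3 = (-0.7)·(5) + (-1.9)·(5) - 1.9 = -14.9
errors² = [3.24, 0.64, 0.01, 0.16]
MSE = 4.0500/4 = 1.0125

1.0125


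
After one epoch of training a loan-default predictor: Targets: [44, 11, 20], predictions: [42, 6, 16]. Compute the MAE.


Absolute errors: |44-42|=2, |11-6|=5, |20-16|=4
Sum = 11
MAE = 11/3 = 11/3

11/3


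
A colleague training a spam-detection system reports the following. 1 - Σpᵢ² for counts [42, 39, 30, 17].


Probabilities: [42/128, 39/128, 30/128, 17/128] ≈ [0.3281, 0.3047, 0.2344, 0.1328]
Σpᵢ² = (1764 + 1521 + 900 + 289)/128² = 4474/16384
Gini = 1 - Σpᵢ² = 1 - 4474/16384 = 0.7269

0.7269


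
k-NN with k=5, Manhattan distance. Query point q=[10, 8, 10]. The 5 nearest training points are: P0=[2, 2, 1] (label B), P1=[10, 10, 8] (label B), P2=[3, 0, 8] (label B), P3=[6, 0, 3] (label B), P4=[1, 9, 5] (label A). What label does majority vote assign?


d(q,P0) = 23  (label B)
d(q,P1) = 4  (label B)
d(q,P2) = 17  (label B)
d(q,P3) = 19  (label B)
d(q,P4) = 15  (label A)
Votes: A=1, B=4
Majority → B

B


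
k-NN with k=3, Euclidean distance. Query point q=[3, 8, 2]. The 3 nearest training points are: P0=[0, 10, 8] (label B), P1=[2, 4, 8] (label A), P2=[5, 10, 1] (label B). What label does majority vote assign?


d(q,P0) = 7.0  (label B)
d(q,P1) = 7.2801  (label A)
d(q,P2) = 3.0  (label B)
Votes: A=1, B=2
Majority → B

B


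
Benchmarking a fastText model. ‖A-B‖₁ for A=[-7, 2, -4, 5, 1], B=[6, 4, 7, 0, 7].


d = |-7-6| + |2-4| + |-4-7| + |5-0| + |1-7|
  = 13 + 2 + 11 + 5 + 6
  = 37

37


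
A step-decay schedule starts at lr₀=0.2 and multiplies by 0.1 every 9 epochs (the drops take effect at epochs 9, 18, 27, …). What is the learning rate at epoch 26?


n_drops = ⌊26/9⌋ = 2
lr = 0.2·0.1^2 = 0.2·0.01 = 0.002

0.002


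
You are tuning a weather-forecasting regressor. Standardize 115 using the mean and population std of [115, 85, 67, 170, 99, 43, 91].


μ = 95.7143, σ = 37.1126
z = (115 - 95.7143)/37.1126 = 0.5197

0.5197


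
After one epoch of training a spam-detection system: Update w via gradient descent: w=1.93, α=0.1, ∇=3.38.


w_new = w - α·∇
= 1.93 - 0.1·3.38
= 1.93 - 0.338
= 1.592

1.592


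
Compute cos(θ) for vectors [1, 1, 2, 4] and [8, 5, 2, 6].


A·B = 1·8 + 1·5 + 2·2 + 4·6 = 41
‖A‖ = √22 = 4.6904, ‖B‖ = √129 = 11.3578
cos = 41/(√22·√129) = 41/√2838 = 0.7696

0.7696


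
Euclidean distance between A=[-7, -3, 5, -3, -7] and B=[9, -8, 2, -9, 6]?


d = √((-7-9)² + (-3+ 8)² + (5-2)² + (-3+ 9)² + (-7-6)²)
  = √(256 + 25 + 9 + 36 + 169)
  = √495 = 22.2486

22.2486


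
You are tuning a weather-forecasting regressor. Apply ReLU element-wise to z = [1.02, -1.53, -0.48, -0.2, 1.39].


ReLU(1.02) = max(0, 1.02) = 1.02
ReLU(-1.53) = max(0, -1.53) = 0.0
ReLU(-0.48) = max(0, -0.48) = 0.0
ReLU(-0.2) = max(0, -0.2) = 0.0
ReLU(1.39) = max(0, 1.39) = 1.39
result = [1.02, 0.0, 0.0, 0.0, 1.39]

[1.02, 0.0, 0.0, 0.0, 1.39]


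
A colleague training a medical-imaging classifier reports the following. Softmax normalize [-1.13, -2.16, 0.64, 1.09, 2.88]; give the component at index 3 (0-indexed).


Exponentials: e^-1.13=0.323, e^-2.16=0.1153, e^0.64=1.8965, e^1.09=2.9743, e^2.88=17.8143
Sum = 23.1234
Softmax = [0.014, 0.005, 0.082, 0.1286, 0.7704]
p[3] = 2.9743/23.1234 = 0.1286

0.1286


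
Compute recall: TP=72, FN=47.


Recall = TP/(TP+FN)
= 72/(72+47)
= 72/119 = 60.5%

60.5%


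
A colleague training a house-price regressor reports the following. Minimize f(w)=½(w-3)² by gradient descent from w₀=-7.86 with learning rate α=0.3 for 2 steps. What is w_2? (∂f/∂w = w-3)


step 1: grad = -7.86-3 = -10.86; w = -7.86 - 0.3·(-10.86) = -4.602
step 2: grad = -4.602-3 = -7.602; w = -4.602 - 0.3·(-7.602) = -2.3214

-2.3214


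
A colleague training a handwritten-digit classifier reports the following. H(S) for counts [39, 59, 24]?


Probabilities: [39/122, 59/122, 24/122] ≈ [0.3197, 0.4836, 0.1967]
H = -((39/122)·log₂(39/122) + (59/122)·log₂(59/122) + (24/122)·log₂(24/122))
  = 1.4943 bits

1.4943 bits


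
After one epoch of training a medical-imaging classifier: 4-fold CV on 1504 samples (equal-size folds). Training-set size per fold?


Fold size = 1504/4 = 376
Training per fold = 1504 - 376 = 1128

1128


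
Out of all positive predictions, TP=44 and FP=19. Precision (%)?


Precision = TP/(TP+FP)
= 44/(44+19)
= 44/63 = 69.84%

69.84%


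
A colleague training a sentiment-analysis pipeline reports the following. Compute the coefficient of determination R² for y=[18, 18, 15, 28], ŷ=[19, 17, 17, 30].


ȳ = 19.75
SS_res = Σ(y-ŷ)² = 10
SS_tot = Σ(y-ȳ)² = 96.75
R² = 1 - SS_res/SS_tot = 1 - 0.1034 = 0.8966

0.8966


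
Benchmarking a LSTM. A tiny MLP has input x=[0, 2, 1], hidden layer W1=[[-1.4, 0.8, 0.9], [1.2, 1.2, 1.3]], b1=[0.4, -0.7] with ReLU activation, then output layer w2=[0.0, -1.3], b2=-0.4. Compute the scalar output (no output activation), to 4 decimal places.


z1[0] = (-1.4)·(0) + (0.8)·(2) + (0.9)·(1) + 0.4 = 2.9
z1[1] = (1.2)·(0) + (1.2)·(2) + (1.3)·(1) - 0.7 = 3.0
h = ReLU(z1) = [2.9, 3.0]
output = (0.0)·(2.9) + (-1.3)·(3.0) - 0.4 = -4.3

-4.3


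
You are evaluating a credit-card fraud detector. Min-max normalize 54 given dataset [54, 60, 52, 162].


min=52, max=162
(54-52)/(162-52) = 2/110 = 0.0182

0.0182


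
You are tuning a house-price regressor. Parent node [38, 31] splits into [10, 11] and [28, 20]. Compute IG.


Parent = [38, 31], H_parent = 0.9926
H_left = 0.9984 (n=21), H_right = 0.9799 (n=48)
H_children = (21/69)·0.9984 + (48/69)·0.9799 = 0.9855
IG = 0.9926 - 0.9855 = 0.0071

0.0071


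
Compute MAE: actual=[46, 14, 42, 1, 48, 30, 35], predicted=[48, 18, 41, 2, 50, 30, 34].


Absolute errors: |46-48|=2, |14-18|=4, |42-41|=1, |1-2|=1, |48-50|=2, |30-30|=0, |35-34|=1
Sum = 11
MAE = 11/7 = 11/7

11/7


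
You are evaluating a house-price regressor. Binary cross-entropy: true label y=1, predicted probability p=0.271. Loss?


BCE = -[y·ln(p) + (1-y)·ln(1-p)]
= -1·ln(0.271) - 0
= -ln(0.271) = 1.3056

1.3056


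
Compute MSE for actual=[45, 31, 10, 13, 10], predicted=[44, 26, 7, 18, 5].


Squared errors: (45-44)²=1, (31-26)²=25, (10-7)²=9, (13-18)²=25, (10-5)²=25
Sum = 85
MSE = 85/5 = 17

17


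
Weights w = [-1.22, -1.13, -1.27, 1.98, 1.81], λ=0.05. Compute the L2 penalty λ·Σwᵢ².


‖w‖₂² = (-1.22)² + (-1.13)² + (-1.27)² + (1.98)² + (1.81)²
     = 1.4884 + 1.2769 + 1.6129 + 3.9204 + 3.2761
     = 11.5747
λ·‖w‖₂² = 0.05·11.5747 = 0.578735

0.578735


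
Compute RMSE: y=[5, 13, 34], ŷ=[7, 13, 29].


MSE = 29/3 = 9.6667
RMSE = √(29/3) = 3.1091

3.1091


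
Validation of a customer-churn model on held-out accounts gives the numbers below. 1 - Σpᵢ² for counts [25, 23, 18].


Probabilities: [25/66, 23/66, 18/66] ≈ [0.3788, 0.3485, 0.2727]
Σpᵢ² = (625 + 529 + 324)/66² = 1478/4356
Gini = 1 - Σpᵢ² = 1 - 1478/4356 = 0.6607

0.6607


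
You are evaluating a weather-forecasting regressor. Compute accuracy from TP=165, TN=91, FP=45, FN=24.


Accuracy = (TP+TN)/(TP+TN+FP+FN)
= (165+91)/(325)
= 256/325 = 78.77%

78.77%


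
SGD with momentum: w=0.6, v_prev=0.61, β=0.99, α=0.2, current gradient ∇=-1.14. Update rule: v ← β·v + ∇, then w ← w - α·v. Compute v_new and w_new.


v_new = 0.99·0.61 - 1.14 = 0.6039 - 1.14 = -0.5361
w_new = 0.6 - 0.2·-0.5361 = 0.6 + 0.10722 = 0.70722

v_new=-0.5361, w_new=0.70722


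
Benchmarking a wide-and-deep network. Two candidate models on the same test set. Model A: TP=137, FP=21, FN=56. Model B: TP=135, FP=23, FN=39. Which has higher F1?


Model A: P=137/158=0.8671, R=137/193=0.7098, F1=2PR/(P+R)=2TP/(2TP+FP+FN)=274/351=0.7806
Model B: P=135/158=0.8544, R=135/174=0.7759, F1=2PR/(P+R)=2TP/(2TP+FP+FN)=270/332=0.8133
0.7806 < 0.8133 → Model B

Model B


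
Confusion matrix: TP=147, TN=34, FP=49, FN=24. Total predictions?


Total = TP + TN + FP + FN
= 147 + 34 + 49 + 24
= 254
(Predicted positive: 196, predicted negative: 58)

254


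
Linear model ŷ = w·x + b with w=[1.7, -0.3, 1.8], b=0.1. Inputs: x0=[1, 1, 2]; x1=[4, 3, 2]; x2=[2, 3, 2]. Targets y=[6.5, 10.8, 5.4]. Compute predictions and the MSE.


ŷ0 = (1.7)·(1) + (-0.3)·(1) + (1.8)·(2) + 0.1 = 5.1
ŷ1 = (1.7)·(4) + (-0.3)·(3) + (1.8)·(2) + 0.1 = 9.6
ŷ2 = (1.7)·(2) + (-0.3)·(3) + (1.8)·(2) + 0.1 = 6.2
errors² = [1.96, 1.44, 0.64]
MSE = 4.0400/3 = 1.3467

1.3467


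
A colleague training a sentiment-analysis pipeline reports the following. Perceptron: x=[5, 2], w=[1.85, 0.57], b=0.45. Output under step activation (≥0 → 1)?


z = (5)·(1.85) + (2)·(0.57) + 0.45
  = 10.84
step(z) = 1 (z≥0)

1


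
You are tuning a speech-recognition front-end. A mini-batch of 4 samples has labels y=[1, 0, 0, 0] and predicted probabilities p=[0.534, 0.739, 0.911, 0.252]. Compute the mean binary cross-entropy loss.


L[0] = -ln(0.534) = 0.6274
L[1] = -ln(1-0.739) = -ln(0.261) = 1.3432
L[2] = -ln(1-0.911) = -ln(0.089) = 2.4191
L[3] = -ln(1-0.252) = -ln(0.748) = 0.2904
mean = (0.6274 + 1.3432 + 2.4191 + 0.2904)/4 = 1.17

1.17


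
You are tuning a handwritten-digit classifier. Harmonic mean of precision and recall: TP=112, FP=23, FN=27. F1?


Precision = 112/135 = 0.8296
Recall = 112/139 = 0.8058
F1 = 2·P·R/(P+R) = 2·TP/(2·TP+FP+FN) = 224/(224+23+27) = 224/274 = 0.8175

0.8175


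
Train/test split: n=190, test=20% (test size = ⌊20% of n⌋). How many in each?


Test = ⌊190·20/100⌋ = 38
Train = 190 - 38 = 152

Train: 152, Test: 38


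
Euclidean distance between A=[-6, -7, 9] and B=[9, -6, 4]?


d = √((-6-9)² + (-7+ 6)² + (9-4)²)
  = √(225 + 1 + 25)
  = √251 = 15.843

15.843


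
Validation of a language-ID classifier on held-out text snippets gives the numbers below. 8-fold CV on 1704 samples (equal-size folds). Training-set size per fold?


Fold size = 1704/8 = 213
Training per fold = 1704 - 213 = 1491

1491


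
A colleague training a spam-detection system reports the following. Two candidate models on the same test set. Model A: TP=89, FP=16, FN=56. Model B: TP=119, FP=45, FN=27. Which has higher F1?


Model A: P=89/105=0.8476, R=89/145=0.6138, F1=2PR/(P+R)=2TP/(2TP+FP+FN)=178/250=0.712
Model B: P=119/164=0.7256, R=119/146=0.8151, F1=2PR/(P+R)=2TP/(2TP+FP+FN)=238/310=0.7677
0.712 < 0.7677 → Model B

Model B


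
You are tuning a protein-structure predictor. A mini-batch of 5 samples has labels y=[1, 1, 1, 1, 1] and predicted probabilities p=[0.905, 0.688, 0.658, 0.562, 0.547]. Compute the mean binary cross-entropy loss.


L[0] = -ln(0.905) = 0.0998
L[1] = -ln(0.688) = 0.374
L[2] = -ln(0.658) = 0.4186
L[3] = -ln(0.562) = 0.5763
L[4] = -ln(0.547) = 0.6033
mean = (0.0998 + 0.374 + 0.4186 + 0.5763 + 0.6033)/5 = 0.4144

0.4144


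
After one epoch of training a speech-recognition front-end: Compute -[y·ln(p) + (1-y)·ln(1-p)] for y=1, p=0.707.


BCE = -[y·ln(p) + (1-y)·ln(1-p)]
= -1·ln(0.707) - 0
= -ln(0.707) = 0.3467

0.3467


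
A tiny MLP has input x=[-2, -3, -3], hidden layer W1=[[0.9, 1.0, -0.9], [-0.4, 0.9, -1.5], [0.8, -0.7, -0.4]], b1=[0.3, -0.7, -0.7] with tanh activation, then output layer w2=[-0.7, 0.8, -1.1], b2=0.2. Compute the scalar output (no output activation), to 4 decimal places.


z1[0] = (0.9)·(-2) + (1.0)·(-3) + (-0.9)·(-3) + 0.3 = -1.8
z1[1] = (-0.4)·(-2) + (0.9)·(-3) + (-1.5)·(-3) - 0.7 = 1.9
z1[2] = (0.8)·(-2) + (-0.7)·(-3) + (-0.4)·(-3) - 0.7 = 1.0
h = tanh(z1) = [-0.9468, 0.9562, 0.7616]
output = (-0.7)·(-0.9468) + (0.8)·(0.9562) + (-1.1)·(0.7616) + 0.2 = 0.79

0.79


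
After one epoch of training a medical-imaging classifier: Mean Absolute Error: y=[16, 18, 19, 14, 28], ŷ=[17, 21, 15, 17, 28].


Absolute errors: |16-17|=1, |18-21|=3, |19-15|=4, |14-17|=3, |28-28|=0
Sum = 11
MAE = 11/5 = 11/5

11/5


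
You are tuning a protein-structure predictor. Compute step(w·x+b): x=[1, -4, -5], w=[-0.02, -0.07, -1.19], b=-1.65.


z = (1)·(-0.02) + (-4)·(-0.07) + (-5)·(-1.19) - 1.65
  = 4.56
step(z) = 1 (z≥0)

1


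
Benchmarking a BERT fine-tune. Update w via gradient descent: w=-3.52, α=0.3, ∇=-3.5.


w_new = w - α·∇
= -3.52 - 0.3·-3.5
= -3.52 + 1.05
= -2.47

-2.47


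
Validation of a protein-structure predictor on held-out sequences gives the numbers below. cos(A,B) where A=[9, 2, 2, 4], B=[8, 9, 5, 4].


A·B = 9·8 + 2·9 + 2·5 + 4·4 = 116
‖A‖ = √105 = 10.247, ‖B‖ = √186 = 13.6382
cos = 116/(√105·√186) = 116/√19530 = 0.8301

0.8301


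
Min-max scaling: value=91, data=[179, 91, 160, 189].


min=91, max=189
(91-91)/(189-91) = 0/98 = 0.0

0.0


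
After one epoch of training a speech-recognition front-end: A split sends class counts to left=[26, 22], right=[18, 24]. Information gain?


Parent = [44, 46], H_parent = 0.9996
H_left = 0.995 (n=48), H_right = 0.9852 (n=42)
H_children = (48/90)·0.995 + (42/90)·0.9852 = 0.9904
IG = 0.9996 - 0.9904 = 0.0092

0.0092


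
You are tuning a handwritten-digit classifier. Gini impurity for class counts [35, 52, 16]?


Probabilities: [35/103, 52/103, 16/103] ≈ [0.3398, 0.5049, 0.1553]
Σpᵢ² = (1225 + 2704 + 256)/103² = 4185/10609
Gini = 1 - Σpᵢ² = 1 - 4185/10609 = 0.6055

0.6055


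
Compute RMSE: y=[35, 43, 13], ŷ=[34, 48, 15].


MSE = 30/3 = 10
RMSE = √(30/3) = 3.1623

3.1623


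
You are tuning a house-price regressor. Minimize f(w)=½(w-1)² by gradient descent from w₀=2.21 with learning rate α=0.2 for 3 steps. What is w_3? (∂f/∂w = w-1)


step 1: grad = 2.21-1 = 1.21; w = 2.21 - 0.2·(1.21) = 1.968
step 2: grad = 1.968-1 = 0.968; w = 1.968 - 0.2·(0.968) = 1.7744
step 3: grad = 1.7744-1 = 0.7744; w = 1.7744 - 0.2·(0.7744) = 1.61952

1.61952


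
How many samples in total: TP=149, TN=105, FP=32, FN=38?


Total = TP + TN + FP + FN
= 149 + 105 + 32 + 38
= 324
(Predicted positive: 181, predicted negative: 143)

324


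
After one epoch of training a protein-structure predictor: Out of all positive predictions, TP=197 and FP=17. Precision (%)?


Precision = TP/(TP+FP)
= 197/(197+17)
= 197/214 = 92.06%

92.06%


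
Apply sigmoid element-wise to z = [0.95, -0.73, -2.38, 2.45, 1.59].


σ(0.95) = 1/(1+e^-0.95) = 0.7211
σ(-0.73) = 1/(1+e^0.73) = 0.3252
σ(-2.38) = 1/(1+e^2.38) = 0.0847
σ(2.45) = 1/(1+e^-2.45) = 0.9206
σ(1.59) = 1/(1+e^-1.59) = 0.8306
result = [0.7211, 0.3252, 0.0847, 0.9206, 0.8306]

[0.7211, 0.3252, 0.0847, 0.9206, 0.8306]


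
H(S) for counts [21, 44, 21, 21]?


Probabilities: [21/107, 44/107, 21/107, 21/107] ≈ [0.1963, 0.4112, 0.1963, 0.1963]
H = -((21/107)·log₂(21/107) + (44/107)·log₂(44/107) + (21/107)·log₂(21/107) + (21/107)·log₂(21/107))
  = 1.9103 bits

1.9103 bits


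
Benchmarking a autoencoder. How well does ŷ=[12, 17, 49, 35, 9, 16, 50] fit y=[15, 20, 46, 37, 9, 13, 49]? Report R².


ȳ = 27
SS_res = Σ(y-ŷ)² = 41
SS_tot = Σ(y-ȳ)² = 1658
R² = 1 - SS_res/SS_tot = 1 - 0.0247 = 0.9753

0.9753


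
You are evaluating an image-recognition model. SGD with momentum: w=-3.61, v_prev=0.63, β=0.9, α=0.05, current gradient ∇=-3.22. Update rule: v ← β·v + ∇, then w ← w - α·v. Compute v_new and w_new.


v_new = 0.9·0.63 - 3.22 = 0.567 - 3.22 = -2.653
w_new = -3.61 - 0.05·-2.653 = -3.61 + 0.13265 = -3.47735

v_new=-2.653, w_new=-3.47735


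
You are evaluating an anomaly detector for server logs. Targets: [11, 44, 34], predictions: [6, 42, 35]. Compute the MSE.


Squared errors: (11-6)²=25, (44-42)²=4, (34-35)²=1
Sum = 30
MSE = 30/3 = 10

10


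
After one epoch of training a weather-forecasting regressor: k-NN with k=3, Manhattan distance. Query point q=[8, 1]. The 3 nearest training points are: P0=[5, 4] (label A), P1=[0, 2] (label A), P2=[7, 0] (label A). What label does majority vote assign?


d(q,P0) = 6  (label A)
d(q,P1) = 9  (label A)
d(q,P2) = 2  (label A)
Votes: A=3, B=0
Majority → A

A


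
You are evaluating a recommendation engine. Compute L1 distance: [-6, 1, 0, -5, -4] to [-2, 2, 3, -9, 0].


d = |-6+ 2| + |1-2| + |0-3| + |-5+ 9| + |-4-0|
  = 4 + 1 + 3 + 4 + 4
  = 16

16


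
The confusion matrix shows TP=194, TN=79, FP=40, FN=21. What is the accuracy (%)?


Accuracy = (TP+TN)/(TP+TN+FP+FN)
= (194+79)/(334)
= 273/334 = 81.74%

81.74%


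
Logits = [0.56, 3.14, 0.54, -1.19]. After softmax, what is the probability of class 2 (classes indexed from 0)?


Exponentials: e^0.56=1.7507, e^3.14=23.1039, e^0.54=1.716, e^-1.19=0.3042
Sum = 26.8748
Softmax = [0.0651, 0.8597, 0.0639, 0.0113]
p[2] = 1.716/26.8748 = 0.0639

0.0639


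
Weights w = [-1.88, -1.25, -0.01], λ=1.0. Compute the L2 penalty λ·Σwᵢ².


‖w‖₂² = (-1.88)² + (-1.25)² + (-0.01)²
     = 3.5344 + 1.5625 + 0.0001
     = 5.097
λ·‖w‖₂² = 1.0·5.097 = 5.097

5.097


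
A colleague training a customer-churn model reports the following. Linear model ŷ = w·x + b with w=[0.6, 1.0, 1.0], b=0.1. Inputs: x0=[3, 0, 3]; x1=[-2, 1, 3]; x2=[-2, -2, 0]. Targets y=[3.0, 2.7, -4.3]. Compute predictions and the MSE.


ŷ0 = (0.6)·(3) + (1.0)·(0) + (1.0)·(3) + 0.1 = 4.9
ŷ1 = (0.6)·(-2) + (1.0)·(1) + (1.0)·(3) + 0.1 = 2.9
ŷ2 = (0.6)·(-2) + (1.0)·(-2) + (1.0)·(0) + 0.1 = -3.1
errors² = [3.61, 0.04, 1.44]
MSE = 5.0900/3 = 1.6967

1.6967
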